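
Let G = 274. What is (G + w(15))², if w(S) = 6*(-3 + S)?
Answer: 119716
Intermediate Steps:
w(S) = -18 + 6*S
(G + w(15))² = (274 + (-18 + 6*15))² = (274 + (-18 + 90))² = (274 + 72)² = 346² = 119716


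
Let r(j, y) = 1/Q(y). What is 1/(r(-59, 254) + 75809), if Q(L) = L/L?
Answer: 1/75810 ≈ 1.3191e-5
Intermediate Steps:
Q(L) = 1
r(j, y) = 1 (r(j, y) = 1/1 = 1)
1/(r(-59, 254) + 75809) = 1/(1 + 75809) = 1/75810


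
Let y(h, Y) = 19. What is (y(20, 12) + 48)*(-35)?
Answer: -2345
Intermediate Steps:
(y(20, 12) + 48)*(-35) = (19 + 48)*(-35) = 67*(-35) = -2345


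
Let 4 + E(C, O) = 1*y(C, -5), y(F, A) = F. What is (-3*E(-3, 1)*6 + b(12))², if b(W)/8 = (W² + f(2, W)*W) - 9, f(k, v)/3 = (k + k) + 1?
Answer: 7001316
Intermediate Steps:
E(C, O) = -4 + C (E(C, O) = -4 + 1*C = -4 + C)
f(k, v) = 3 + 6*k (f(k, v) = 3*((k + k) + 1) = 3*(2*k + 1) = 3*(1 + 2*k) = 3 + 6*k)
b(W) = -72 + 8*W² + 120*W (b(W) = 8*((W² + (3 + 6*2)*W) - 9) = 8*((W² + (3 + 12)*W) - 9) = 8*((W² + 15*W) - 9) = 8*(-9 + W² + 15*W) = -72 + 8*W² + 120*W)
(-3*E(-3, 1)*6 + b(12))² = (-3*(-4 - 3)*6 + (-72 + 8*12² + 120*12))² = (-3*(-7)*6 + (-72 + 8*144 + 1440))² = (21*6 + (-72 + 1152 + 1440))² = (126 + 2520)² = 2646² = 7001316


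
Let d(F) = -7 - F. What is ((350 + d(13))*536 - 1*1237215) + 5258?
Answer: -1055077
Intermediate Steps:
((350 + d(13))*536 - 1*1237215) + 5258 = ((350 + (-7 - 1*13))*536 - 1*1237215) + 5258 = ((350 + (-7 - 13))*536 - 1237215) + 5258 = ((350 - 20)*536 - 1237215) + 5258 = (330*536 - 1237215) + 5258 = (176880 - 1237215) + 5258 = -1060335 + 5258 = -1055077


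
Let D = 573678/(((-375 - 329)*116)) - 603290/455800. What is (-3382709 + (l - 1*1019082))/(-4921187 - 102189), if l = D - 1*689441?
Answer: 1899643598811/1874322053120 ≈ 1.0135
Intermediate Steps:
D = -3114971/373120 (D = 573678/((-704*116)) - 603290*1/455800 = 573678/(-81664) - 1403/1060 = 573678*(-1/81664) - 1403/1060 = -9891/1408 - 1403/1060 = -3114971/373120 ≈ -8.3484)
l = -257247340891/373120 (l = -3114971/373120 - 1*689441 = -3114971/373120 - 689441 = -257247340891/373120 ≈ -6.8945e+5)
(-3382709 + (l - 1*1019082))/(-4921187 - 102189) = (-3382709 + (-257247340891/373120 - 1*1019082))/(-4921187 - 102189) = (-3382709 + (-257247340891/373120 - 1019082))/(-5023376) = (-3382709 - 637487216731/373120)*(-1/5023376) = -1899643598811/373120*(-1/5023376) = 1899643598811/1874322053120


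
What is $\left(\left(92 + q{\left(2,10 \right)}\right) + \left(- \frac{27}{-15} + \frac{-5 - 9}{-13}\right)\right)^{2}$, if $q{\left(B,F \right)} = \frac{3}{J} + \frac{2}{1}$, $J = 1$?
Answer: $\frac{42146064}{4225} \approx 9975.4$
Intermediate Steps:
$q{\left(B,F \right)} = 5$ ($q{\left(B,F \right)} = \frac{3}{1} + \frac{2}{1} = 3 \cdot 1 + 2 \cdot 1 = 3 + 2 = 5$)
$\left(\left(92 + q{\left(2,10 \right)}\right) + \left(- \frac{27}{-15} + \frac{-5 - 9}{-13}\right)\right)^{2} = \left(\left(92 + 5\right) + \left(- \frac{27}{-15} + \frac{-5 - 9}{-13}\right)\right)^{2} = \left(97 + \left(\left(-27\right) \left(- \frac{1}{15}\right) + \left(-5 - 9\right) \left(- \frac{1}{13}\right)\right)\right)^{2} = \left(97 + \left(\frac{9}{5} - - \frac{14}{13}\right)\right)^{2} = \left(97 + \left(\frac{9}{5} + \frac{14}{13}\right)\right)^{2} = \left(97 + \frac{187}{65}\right)^{2} = \left(\frac{6492}{65}\right)^{2} = \frac{42146064}{4225}$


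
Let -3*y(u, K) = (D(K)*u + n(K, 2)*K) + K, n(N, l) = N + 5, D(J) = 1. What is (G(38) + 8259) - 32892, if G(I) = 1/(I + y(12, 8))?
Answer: -246333/10 ≈ -24633.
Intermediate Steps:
n(N, l) = 5 + N
y(u, K) = -K/3 - u/3 - K*(5 + K)/3 (y(u, K) = -((1*u + (5 + K)*K) + K)/3 = -((u + K*(5 + K)) + K)/3 = -(K + u + K*(5 + K))/3 = -K/3 - u/3 - K*(5 + K)/3)
G(I) = 1/(-124/3 + I) (G(I) = 1/(I + (-⅓*8 - ⅓*12 - ⅓*8*(5 + 8))) = 1/(I + (-8/3 - 4 - ⅓*8*13)) = 1/(I + (-8/3 - 4 - 104/3)) = 1/(I - 124/3) = 1/(-124/3 + I))
(G(38) + 8259) - 32892 = (3/(-124 + 3*38) + 8259) - 32892 = (3/(-124 + 114) + 8259) - 32892 = (3/(-10) + 8259) - 32892 = (3*(-⅒) + 8259) - 32892 = (-3/10 + 8259) - 32892 = 82587/10 - 32892 = -246333/10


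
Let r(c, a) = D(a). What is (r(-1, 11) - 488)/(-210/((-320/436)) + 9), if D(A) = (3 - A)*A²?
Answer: -11648/2361 ≈ -4.9335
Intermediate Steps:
D(A) = A²*(3 - A)
r(c, a) = a²*(3 - a)
(r(-1, 11) - 488)/(-210/((-320/436)) + 9) = (11²*(3 - 1*11) - 488)/(-210/((-320/436)) + 9) = (121*(3 - 11) - 488)/(-210/((-320*1/436)) + 9) = (121*(-8) - 488)/(-210/(-80/109) + 9) = (-968 - 488)/(-210*(-109/80) + 9) = -1456/(2289/8 + 9) = -1456/2361/8 = -1456*8/2361 = -11648/2361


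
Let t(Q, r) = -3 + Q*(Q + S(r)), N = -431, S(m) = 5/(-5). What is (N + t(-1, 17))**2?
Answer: 186624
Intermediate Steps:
S(m) = -1 (S(m) = 5*(-1/5) = -1)
t(Q, r) = -3 + Q*(-1 + Q) (t(Q, r) = -3 + Q*(Q - 1) = -3 + Q*(-1 + Q))
(N + t(-1, 17))**2 = (-431 + (-3 + (-1)**2 - 1*(-1)))**2 = (-431 + (-3 + 1 + 1))**2 = (-431 - 1)**2 = (-432)**2 = 186624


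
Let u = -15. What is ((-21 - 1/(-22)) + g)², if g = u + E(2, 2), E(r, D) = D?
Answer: 558009/484 ≈ 1152.9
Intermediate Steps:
g = -13 (g = -15 + 2 = -13)
((-21 - 1/(-22)) + g)² = ((-21 - 1/(-22)) - 13)² = ((-21 - 1*(-1/22)) - 13)² = ((-21 + 1/22) - 13)² = (-461/22 - 13)² = (-747/22)² = 558009/484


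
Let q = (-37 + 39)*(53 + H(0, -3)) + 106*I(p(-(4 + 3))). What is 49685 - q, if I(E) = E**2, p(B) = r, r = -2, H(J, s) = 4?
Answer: 49147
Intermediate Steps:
p(B) = -2
q = 538 (q = (-37 + 39)*(53 + 4) + 106*(-2)**2 = 2*57 + 106*4 = 114 + 424 = 538)
49685 - q = 49685 - 1*538 = 49685 - 538 = 49147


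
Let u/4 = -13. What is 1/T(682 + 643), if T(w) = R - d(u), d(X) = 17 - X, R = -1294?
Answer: -1/1363 ≈ -0.00073368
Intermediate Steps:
u = -52 (u = 4*(-13) = -52)
T(w) = -1363 (T(w) = -1294 - (17 - 1*(-52)) = -1294 - (17 + 52) = -1294 - 1*69 = -1294 - 69 = -1363)
1/T(682 + 643) = 1/(-1363) = -1/1363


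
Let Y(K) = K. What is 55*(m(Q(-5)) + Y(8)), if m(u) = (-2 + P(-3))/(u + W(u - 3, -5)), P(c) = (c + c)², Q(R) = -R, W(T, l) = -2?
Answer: 3190/3 ≈ 1063.3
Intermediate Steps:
P(c) = 4*c² (P(c) = (2*c)² = 4*c²)
m(u) = 34/(-2 + u) (m(u) = (-2 + 4*(-3)²)/(u - 2) = (-2 + 4*9)/(-2 + u) = (-2 + 36)/(-2 + u) = 34/(-2 + u))
55*(m(Q(-5)) + Y(8)) = 55*(34/(-2 - 1*(-5)) + 8) = 55*(34/(-2 + 5) + 8) = 55*(34/3 + 8) = 55*(58/3) = 3190/3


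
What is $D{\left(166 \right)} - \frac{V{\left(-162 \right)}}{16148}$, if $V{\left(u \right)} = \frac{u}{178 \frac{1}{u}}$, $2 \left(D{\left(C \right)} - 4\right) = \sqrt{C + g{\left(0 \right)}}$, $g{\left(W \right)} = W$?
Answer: $\frac{2867783}{718586} + \frac{\sqrt{166}}{2} \approx 10.433$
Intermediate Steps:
$D{\left(C \right)} = 4 + \frac{\sqrt{C}}{2}$ ($D{\left(C \right)} = 4 + \frac{\sqrt{C + 0}}{2} = 4 + \frac{\sqrt{C}}{2}$)
$V{\left(u \right)} = \frac{u^{2}}{178}$ ($V{\left(u \right)} = u \frac{u}{178} = \frac{u^{2}}{178}$)
$D{\left(166 \right)} - \frac{V{\left(-162 \right)}}{16148} = \left(4 + \frac{\sqrt{166}}{2}\right) - \frac{\frac{1}{178} \left(-162\right)^{2}}{16148} = \left(4 + \frac{\sqrt{166}}{2}\right) - \frac{1}{178} \cdot 26244 \cdot \frac{1}{16148} = \left(4 + \frac{\sqrt{166}}{2}\right) - \frac{13122}{89} \cdot \frac{1}{16148} = \left(4 + \frac{\sqrt{166}}{2}\right) - \frac{6561}{718586} = \frac{2867783}{718586} + \frac{\sqrt{166}}{2}$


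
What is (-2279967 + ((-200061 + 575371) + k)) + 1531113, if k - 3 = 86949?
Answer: -286592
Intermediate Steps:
k = 86952 (k = 3 + 86949 = 86952)
(-2279967 + ((-200061 + 575371) + k)) + 1531113 = (-2279967 + ((-200061 + 575371) + 86952)) + 1531113 = (-2279967 + (375310 + 86952)) + 1531113 = (-2279967 + 462262) + 1531113 = -1817705 + 1531113 = -286592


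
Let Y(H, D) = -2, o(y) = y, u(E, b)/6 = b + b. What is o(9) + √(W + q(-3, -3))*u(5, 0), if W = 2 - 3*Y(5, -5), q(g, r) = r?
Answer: 9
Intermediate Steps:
u(E, b) = 12*b (u(E, b) = 6*(b + b) = 6*(2*b) = 12*b)
W = 8 (W = 2 - 3*(-2) = 2 + 6 = 8)
o(9) + √(W + q(-3, -3))*u(5, 0) = 9 + √(8 - 3)*(12*0) = 9 + √5*0 = 9 + 0 = 9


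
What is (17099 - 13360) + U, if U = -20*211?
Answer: -481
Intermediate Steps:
U = -4220
(17099 - 13360) + U = (17099 - 13360) - 4220 = 3739 - 4220 = -481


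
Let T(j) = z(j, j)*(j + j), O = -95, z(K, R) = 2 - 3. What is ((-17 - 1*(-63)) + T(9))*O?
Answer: -2660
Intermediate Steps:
z(K, R) = -1
T(j) = -2*j (T(j) = -(j + j) = -2*j)
((-17 - 1*(-63)) + T(9))*O = ((-17 - 1*(-63)) - 2*9)*(-95) = ((-17 + 63) - 18)*(-95) = (46 - 18)*(-95) = 28*(-95) = -2660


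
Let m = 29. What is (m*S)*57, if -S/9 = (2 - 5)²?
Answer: -133893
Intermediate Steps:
S = -81 (S = -9*(2 - 5)² = -9*(-3)² = -9*9 = -81)
(m*S)*57 = (29*(-81))*57 = -2349*57 = -133893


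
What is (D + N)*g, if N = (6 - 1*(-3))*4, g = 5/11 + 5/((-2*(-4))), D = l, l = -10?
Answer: 1235/44 ≈ 28.068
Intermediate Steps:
D = -10
g = 95/88 (g = 5*(1/11) + 5/8 = 5/11 + 5*(⅛) = 5/11 + 5/8 = 95/88 ≈ 1.0795)
N = 36 (N = (6 + 3)*4 = 9*4 = 36)
(D + N)*g = (-10 + 36)*(95/88) = 26*(95/88) = 1235/44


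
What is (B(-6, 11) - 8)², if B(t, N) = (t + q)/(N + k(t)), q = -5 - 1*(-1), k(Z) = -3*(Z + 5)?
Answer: 3721/49 ≈ 75.939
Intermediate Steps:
k(Z) = -15 - 3*Z (k(Z) = -3*(5 + Z) = -15 - 3*Z)
q = -4 (q = -5 + 1 = -4)
B(t, N) = (-4 + t)/(-15 + N - 3*t) (B(t, N) = (t - 4)/(N + (-15 - 3*t)) = (-4 + t)/(-15 + N - 3*t))
(B(-6, 11) - 8)² = ((4 - 1*(-6))/(15 - 1*11 + 3*(-6)) - 8)² = ((4 + 6)/(15 - 11 - 18) - 8)² = (10/(-14) - 8)² = (-1/14*10 - 8)² = (-5/7 - 8)² = (-61/7)² = 3721/49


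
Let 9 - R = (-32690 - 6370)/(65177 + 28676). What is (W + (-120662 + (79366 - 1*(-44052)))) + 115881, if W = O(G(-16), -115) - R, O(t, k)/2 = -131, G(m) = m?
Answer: 11108965138/93853 ≈ 1.1837e+5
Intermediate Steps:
O(t, k) = -262 (O(t, k) = 2*(-131) = -262)
R = 883737/93853 (R = 9 - (-32690 - 6370)/(65177 + 28676) = 9 - (-39060)/93853 = 9 - 1*(-39060/93853) = 9 + 39060/93853 = 883737/93853 ≈ 9.4162)
W = -25473223/93853 (W = -262 - 1*883737/93853 = -262 - 883737/93853 = -25473223/93853 ≈ -271.42)
(W + (-120662 + (79366 - 1*(-44052)))) + 115881 = (-25473223/93853 + (-120662 + (79366 - 1*(-44052)))) + 115881 = (-25473223/93853 + (-120662 + (79366 + 44052))) + 115881 = (-25473223/93853 + (-120662 + 123418)) + 115881 = (-25473223/93853 + 2756) + 115881 = 233185645/93853 + 115881 = 11108965138/93853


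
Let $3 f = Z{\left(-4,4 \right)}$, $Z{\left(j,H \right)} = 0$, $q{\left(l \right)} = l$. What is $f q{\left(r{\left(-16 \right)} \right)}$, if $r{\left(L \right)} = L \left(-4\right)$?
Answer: $0$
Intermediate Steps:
$r{\left(L \right)} = - 4 L$
$f = 0$ ($f = \frac{1}{3} \cdot 0 = 0$)
$f q{\left(r{\left(-16 \right)} \right)} = 0 \left(\left(-4\right) \left(-16\right)\right) = 0 \cdot 64 = 0$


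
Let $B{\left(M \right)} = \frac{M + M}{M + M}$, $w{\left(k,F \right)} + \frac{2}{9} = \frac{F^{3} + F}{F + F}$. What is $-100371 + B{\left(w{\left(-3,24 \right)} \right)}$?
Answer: $-100370$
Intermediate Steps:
$w{\left(k,F \right)} = - \frac{2}{9} + \frac{F + F^{3}}{2 F}$ ($w{\left(k,F \right)} = - \frac{2}{9} + \frac{F^{3} + F}{F + F} = - \frac{2}{9} + \frac{F + F^{3}}{2 F}$)
$B{\left(M \right)} = 1$ ($B{\left(M \right)} = \frac{2 M}{2 M} = 2 M \frac{1}{2 M} = 1$)
$-100371 + B{\left(w{\left(-3,24 \right)} \right)} = -100371 + 1 = -100370$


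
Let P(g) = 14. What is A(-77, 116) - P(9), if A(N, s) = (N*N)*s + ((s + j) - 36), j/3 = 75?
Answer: 688055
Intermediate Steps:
j = 225 (j = 3*75 = 225)
A(N, s) = 189 + s + s*N² (A(N, s) = (N*N)*s + ((s + 225) - 36) = N²*s + ((225 + s) - 36) = s*N² + (189 + s) = 189 + s + s*N²)
A(-77, 116) - P(9) = (189 + 116 + 116*(-77)²) - 1*14 = (189 + 116 + 116*5929) - 14 = (189 + 116 + 687764) - 14 = 688069 - 14 = 688055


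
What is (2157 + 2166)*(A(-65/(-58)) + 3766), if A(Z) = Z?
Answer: 944545239/58 ≈ 1.6285e+7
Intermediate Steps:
(2157 + 2166)*(A(-65/(-58)) + 3766) = (2157 + 2166)*(-65/(-58) + 3766) = 4323*(-65*(-1/58) + 3766) = 4323*(65/58 + 3766) = 4323*(218493/58) = 944545239/58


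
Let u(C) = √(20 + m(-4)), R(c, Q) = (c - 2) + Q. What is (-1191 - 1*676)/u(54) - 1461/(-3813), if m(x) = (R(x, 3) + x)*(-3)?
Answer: 487/1271 - 1867*√41/41 ≈ -291.19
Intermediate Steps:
R(c, Q) = -2 + Q + c (R(c, Q) = (-2 + c) + Q = -2 + Q + c)
m(x) = -3 - 6*x (m(x) = ((-2 + 3 + x) + x)*(-3) = ((1 + x) + x)*(-3) = (1 + 2*x)*(-3) = -3 - 6*x)
u(C) = √41 (u(C) = √(20 + (-3 - 6*(-4))) = √(20 + (-3 + 24)) = √(20 + 21) = √41)
(-1191 - 1*676)/u(54) - 1461/(-3813) = (-1191 - 1*676)/(√41) - 1461/(-3813) = (-1191 - 676)*(√41/41) - 1461*(-1/3813) = -1867*√41/41 + 487/1271 = 487/1271 - 1867*√41/41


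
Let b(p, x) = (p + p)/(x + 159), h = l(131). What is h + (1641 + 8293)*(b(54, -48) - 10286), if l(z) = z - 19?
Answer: -3780339820/37 ≈ -1.0217e+8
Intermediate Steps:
l(z) = -19 + z
h = 112 (h = -19 + 131 = 112)
b(p, x) = 2*p/(159 + x) (b(p, x) = (2*p)/(159 + x) = 2*p/(159 + x))
h + (1641 + 8293)*(b(54, -48) - 10286) = 112 + (1641 + 8293)*(2*54/(159 - 48) - 10286) = 112 + 9934*(2*54/111 - 10286) = 112 + 9934*(2*54*(1/111) - 10286) = 112 + 9934*(36/37 - 10286) = 112 + 9934*(-380546/37) = 112 - 3780343964/37 = -3780339820/37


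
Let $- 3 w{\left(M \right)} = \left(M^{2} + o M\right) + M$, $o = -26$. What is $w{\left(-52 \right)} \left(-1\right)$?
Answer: $\frac{4004}{3} \approx 1334.7$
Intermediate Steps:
$w{\left(M \right)} = - \frac{M^{2}}{3} + \frac{25 M}{3}$ ($w{\left(M \right)} = - \frac{\left(M^{2} - 26 M\right) + M}{3} = - \frac{M^{2} - 25 M}{3} = - \frac{M^{2}}{3} + \frac{25 M}{3}$)
$w{\left(-52 \right)} \left(-1\right) = \frac{1}{3} \left(-52\right) \left(25 - -52\right) \left(-1\right) = \frac{1}{3} \left(-52\right) \left(25 + 52\right) \left(-1\right) = \frac{1}{3} \left(-52\right) 77 \left(-1\right) = \left(- \frac{4004}{3}\right) \left(-1\right) = \frac{4004}{3}$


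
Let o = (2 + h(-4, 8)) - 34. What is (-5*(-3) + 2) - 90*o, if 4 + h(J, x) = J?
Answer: 3617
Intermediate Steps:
h(J, x) = -4 + J
o = -40 (o = (2 + (-4 - 4)) - 34 = (2 - 8) - 34 = -6 - 34 = -40)
(-5*(-3) + 2) - 90*o = (-5*(-3) + 2) - 90*(-40) = (15 + 2) + 3600 = 17 + 3600 = 3617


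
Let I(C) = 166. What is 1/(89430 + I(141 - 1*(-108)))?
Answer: 1/89596 ≈ 1.1161e-5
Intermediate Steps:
1/(89430 + I(141 - 1*(-108))) = 1/(89430 + 166) = 1/89596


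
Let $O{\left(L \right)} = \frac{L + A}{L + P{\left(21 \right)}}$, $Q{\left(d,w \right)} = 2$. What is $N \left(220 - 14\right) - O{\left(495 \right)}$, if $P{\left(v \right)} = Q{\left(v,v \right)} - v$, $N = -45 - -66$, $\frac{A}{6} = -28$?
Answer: $\frac{2058849}{476} \approx 4325.3$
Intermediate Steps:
$A = -168$ ($A = 6 \left(-28\right) = -168$)
$N = 21$ ($N = -45 + 66 = 21$)
$P{\left(v \right)} = 2 - v$
$O{\left(L \right)} = \frac{-168 + L}{-19 + L}$ ($O{\left(L \right)} = \frac{L - 168}{L + \left(2 - 21\right)} = \frac{-168 + L}{L + \left(2 - 21\right)} = \frac{-168 + L}{L - 19} = \frac{-168 + L}{-19 + L}$)
$N \left(220 - 14\right) - O{\left(495 \right)} = 21 \left(220 - 14\right) - \frac{-168 + 495}{-19 + 495} = 21 \cdot 206 - \frac{1}{476} \cdot 327 = 4326 - \frac{1}{476} \cdot 327 = 4326 - \frac{327}{476} = \frac{2058849}{476}$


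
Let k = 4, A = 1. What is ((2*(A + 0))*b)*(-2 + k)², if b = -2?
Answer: -16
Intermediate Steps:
((2*(A + 0))*b)*(-2 + k)² = ((2*(1 + 0))*(-2))*(-2 + 4)² = ((2*1)*(-2))*2² = (2*(-2))*4 = -4*4 = -16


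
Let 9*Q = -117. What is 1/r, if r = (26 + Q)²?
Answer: 1/169 ≈ 0.0059172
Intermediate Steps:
Q = -13 (Q = (⅑)*(-117) = -13)
r = 169 (r = (26 - 13)² = 13² = 169)
1/r = 1/169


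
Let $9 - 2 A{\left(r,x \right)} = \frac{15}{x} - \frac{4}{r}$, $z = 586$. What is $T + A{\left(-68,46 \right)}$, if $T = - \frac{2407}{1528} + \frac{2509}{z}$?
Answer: $\frac{1227790837}{175052264} \approx 7.0139$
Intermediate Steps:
$A{\left(r,x \right)} = \frac{9}{2} + \frac{2}{r} - \frac{15}{2 x}$ ($A{\left(r,x \right)} = \frac{9}{2} - \frac{\frac{15}{x} - \frac{4}{r}}{2} = \frac{9}{2} - \frac{- \frac{4}{r} + \frac{15}{x}}{2} = \frac{9}{2} - \left(- \frac{2}{r} + \frac{15}{2 x}\right) = \frac{9}{2} + \frac{2}{r} - \frac{15}{2 x}$)
$T = \frac{1211625}{447704}$ ($T = - \frac{2407}{1528} + \frac{2509}{586} = \frac{1211625}{447704} \approx 2.7063$)
$T + A{\left(-68,46 \right)} = \frac{1211625}{447704} + \left(\frac{9}{2} + \frac{2}{-68} - \frac{15}{2 \cdot 46}\right) = \frac{1211625}{447704} + \left(\frac{9}{2} + 2 \left(- \frac{1}{68}\right) - \frac{15}{92}\right) = \frac{1211625}{447704} - - \frac{6737}{1564} = \frac{1211625}{447704} + \frac{6737}{1564} = \frac{1227790837}{175052264}$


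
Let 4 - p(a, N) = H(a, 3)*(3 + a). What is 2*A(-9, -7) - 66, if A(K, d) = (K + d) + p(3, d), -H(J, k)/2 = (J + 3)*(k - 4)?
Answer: -234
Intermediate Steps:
H(J, k) = -2*(-4 + k)*(3 + J) (H(J, k) = -2*(J + 3)*(k - 4) = -2*(3 + J)*(-4 + k) = -2*(-4 + k)*(3 + J))
p(a, N) = 4 - (3 + a)*(6 + 2*a) (p(a, N) = 4 - (24 - 6*3 + 8*a - 2*a*3)*(3 + a) = 4 - (24 - 18 + 8*a - 6*a)*(3 + a) = 4 - (6 + 2*a)*(3 + a) = 4 - (3 + a)*(6 + 2*a))
A(K, d) = -68 + K + d (A(K, d) = (K + d) + (-14 - 12*3 - 2*3²) = (K + d) + (-14 - 36 - 2*9) = (K + d) + (-14 - 36 - 18) = (K + d) - 68 = -68 + K + d)
2*A(-9, -7) - 66 = 2*(-68 - 9 - 7) - 66 = 2*(-84) - 66 = -168 - 66 = -234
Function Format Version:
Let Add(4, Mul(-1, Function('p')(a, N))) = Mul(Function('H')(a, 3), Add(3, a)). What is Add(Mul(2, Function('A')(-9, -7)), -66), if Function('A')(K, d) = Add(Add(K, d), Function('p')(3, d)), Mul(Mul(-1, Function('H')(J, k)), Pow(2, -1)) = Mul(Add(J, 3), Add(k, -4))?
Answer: -234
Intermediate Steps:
Function('H')(J, k) = Mul(-2, Add(-4, k), Add(3, J)) (Function('H')(J, k) = Mul(-2, Mul(Add(J, 3), Add(k, -4))) = Mul(-2, Mul(Add(3, J), Add(-4, k))) = Mul(-2, Mul(Add(-4, k), Add(3, J))) = Mul(-2, Add(-4, k), Add(3, J)))
Function('p')(a, N) = Add(4, Mul(-1, Add(3, a), Add(6, Mul(2, a)))) (Function('p')(a, N) = Add(4, Mul(-1, Mul(Add(24, Mul(-6, 3), Mul(8, a), Mul(-2, a, 3)), Add(3, a)))) = Add(4, Mul(-1, Mul(Add(24, -18, Mul(8, a), Mul(-6, a)), Add(3, a)))) = Add(4, Mul(-1, Mul(Add(6, Mul(2, a)), Add(3, a)))) = Add(4, Mul(-1, Mul(Add(3, a), Add(6, Mul(2, a))))) = Add(4, Mul(-1, Add(3, a), Add(6, Mul(2, a)))))
Function('A')(K, d) = Add(-68, K, d) (Function('A')(K, d) = Add(Add(K, d), Add(-14, Mul(-12, 3), Mul(-2, Pow(3, 2)))) = Add(Add(K, d), Add(-14, -36, Mul(-2, 9))) = Add(Add(K, d), Add(-14, -36, -18)) = Add(Add(K, d), -68) = Add(-68, K, d))
Add(Mul(2, Function('A')(-9, -7)), -66) = Add(Mul(2, Add(-68, -9, -7)), -66) = Add(Mul(2, -84), -66) = Add(-168, -66) = -234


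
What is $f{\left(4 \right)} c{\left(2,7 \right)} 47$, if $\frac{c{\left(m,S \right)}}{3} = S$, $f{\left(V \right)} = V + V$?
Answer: $7896$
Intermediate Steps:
$f{\left(V \right)} = 2 V$
$c{\left(m,S \right)} = 3 S$
$f{\left(4 \right)} c{\left(2,7 \right)} 47 = 2 \cdot 4 \cdot 3 \cdot 7 \cdot 47 = 8 \cdot 21 \cdot 47 = 168 \cdot 47 = 7896$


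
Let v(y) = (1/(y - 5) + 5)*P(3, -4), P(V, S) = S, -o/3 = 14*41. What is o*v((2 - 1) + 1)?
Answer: 32144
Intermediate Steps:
o = -1722 (o = -42*41 = -3*574 = -1722)
v(y) = -20 - 4/(-5 + y) (v(y) = (1/(y - 5) + 5)*(-4) = (1/(-5 + y) + 5)*(-4) = (5 + 1/(-5 + y))*(-4) = -20 - 4/(-5 + y))
o*v((2 - 1) + 1) = -6888*(24 - 5*((2 - 1) + 1))/(-5 + ((2 - 1) + 1)) = -6888*(24 - 5*(1 + 1))/(-5 + (1 + 1)) = -6888*(24 - 5*2)/(-5 + 2) = -6888*(24 - 10)/(-3) = -6888*(-1)*14/3 = -1722*(-56/3) = 32144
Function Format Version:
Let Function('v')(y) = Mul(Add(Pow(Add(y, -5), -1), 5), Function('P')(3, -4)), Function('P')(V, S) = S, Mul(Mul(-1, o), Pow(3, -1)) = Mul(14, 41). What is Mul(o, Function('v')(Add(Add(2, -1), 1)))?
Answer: 32144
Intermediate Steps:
o = -1722 (o = Mul(-3, Mul(14, 41)) = Mul(-3, 574) = -1722)
Function('v')(y) = Add(-20, Mul(-4, Pow(Add(-5, y), -1))) (Function('v')(y) = Mul(Add(Pow(Add(y, -5), -1), 5), -4) = Mul(Add(Pow(Add(-5, y), -1), 5), -4) = Mul(Add(5, Pow(Add(-5, y), -1)), -4) = Add(-20, Mul(-4, Pow(Add(-5, y), -1))))
Mul(o, Function('v')(Add(Add(2, -1), 1))) = Mul(-1722, Mul(4, Pow(Add(-5, Add(Add(2, -1), 1)), -1), Add(24, Mul(-5, Add(Add(2, -1), 1))))) = Mul(-1722, Mul(4, Pow(Add(-5, Add(1, 1)), -1), Add(24, Mul(-5, Add(1, 1))))) = Mul(-1722, Mul(4, Pow(Add(-5, 2), -1), Add(24, Mul(-5, 2)))) = Mul(-1722, Mul(4, Pow(-3, -1), Add(24, -10))) = Mul(-1722, Mul(4, Rational(-1, 3), 14)) = Mul(-1722, Rational(-56, 3)) = 32144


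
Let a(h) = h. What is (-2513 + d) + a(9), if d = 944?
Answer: -1560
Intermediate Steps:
(-2513 + d) + a(9) = (-2513 + 944) + 9 = -1569 + 9 = -1560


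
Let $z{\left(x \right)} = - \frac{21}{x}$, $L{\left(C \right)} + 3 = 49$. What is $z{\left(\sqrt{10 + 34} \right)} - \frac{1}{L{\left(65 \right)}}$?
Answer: $- \frac{1}{46} - \frac{21 \sqrt{11}}{22} \approx -3.1876$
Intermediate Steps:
$L{\left(C \right)} = 46$ ($L{\left(C \right)} = -3 + 49 = 46$)
$z{\left(\sqrt{10 + 34} \right)} - \frac{1}{L{\left(65 \right)}} = - \frac{21}{\sqrt{10 + 34}} - \frac{1}{46} = - \frac{21}{\sqrt{44}} - \frac{1}{46} = - \frac{21}{2 \sqrt{11}} - \frac{1}{46} = - 21 \frac{\sqrt{11}}{22} - \frac{1}{46} = - \frac{21 \sqrt{11}}{22} - \frac{1}{46} = - \frac{1}{46} - \frac{21 \sqrt{11}}{22}$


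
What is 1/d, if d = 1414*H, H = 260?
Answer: 1/367640 ≈ 2.7201e-6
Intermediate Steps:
d = 367640 (d = 1414*260 = 367640)
1/d = 1/367640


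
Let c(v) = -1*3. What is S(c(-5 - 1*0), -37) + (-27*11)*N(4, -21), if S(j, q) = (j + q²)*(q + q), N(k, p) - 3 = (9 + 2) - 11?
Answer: -101975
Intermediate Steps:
N(k, p) = 3 (N(k, p) = 3 + ((9 + 2) - 11) = 3 + (11 - 11) = 3 + 0 = 3)
c(v) = -3
S(j, q) = 2*q*(j + q²) (S(j, q) = (j + q²)*(2*q) = 2*q*(j + q²))
S(c(-5 - 1*0), -37) + (-27*11)*N(4, -21) = 2*(-37)*(-3 + (-37)²) - 27*11*3 = 2*(-37)*(-3 + 1369) - 297*3 = 2*(-37)*1366 - 891 = -101084 - 891 = -101975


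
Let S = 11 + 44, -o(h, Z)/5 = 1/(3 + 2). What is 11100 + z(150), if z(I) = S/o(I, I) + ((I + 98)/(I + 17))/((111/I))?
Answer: 68259455/6179 ≈ 11047.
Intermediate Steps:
o(h, Z) = -1 (o(h, Z) = -5/(3 + 2) = -5/5 = -5*⅕ = -1)
S = 55
z(I) = -55 + I*(98 + I)/(111*(17 + I)) (z(I) = 55/(-1) + ((I + 98)/(I + 17))/((111/I)) = 55*(-1) + ((98 + I)/(17 + I))*(I/111) = -55 + ((98 + I)/(17 + I))*(I/111) = -55 + I*(98 + I)/(111*(17 + I)))
11100 + z(150) = 11100 + (-103785 + 150² - 6007*150)/(111*(17 + 150)) = 11100 + (1/111)*(-103785 + 22500 - 901050)/167 = 11100 + (1/111)*(1/167)*(-982335) = 11100 - 327445/6179 = 68259455/6179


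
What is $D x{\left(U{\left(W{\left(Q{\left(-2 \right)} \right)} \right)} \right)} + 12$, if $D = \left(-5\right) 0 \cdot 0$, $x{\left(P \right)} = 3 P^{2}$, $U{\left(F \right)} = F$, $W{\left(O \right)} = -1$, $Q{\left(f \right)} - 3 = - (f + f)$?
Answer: $12$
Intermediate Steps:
$Q{\left(f \right)} = 3 - 2 f$ ($Q{\left(f \right)} = 3 - \left(f + f\right) = 3 - 2 f$)
$D = 0$ ($D = 0 \cdot 0 = 0$)
$D x{\left(U{\left(W{\left(Q{\left(-2 \right)} \right)} \right)} \right)} + 12 = 0 \cdot 3 \left(-1\right)^{2} + 12 = 0 \cdot 3 \cdot 1 + 12 = 0 \cdot 3 + 12 = 0 + 12 = 12$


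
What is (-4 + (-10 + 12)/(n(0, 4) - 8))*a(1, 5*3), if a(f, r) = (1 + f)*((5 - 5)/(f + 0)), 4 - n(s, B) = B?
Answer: 0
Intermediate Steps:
n(s, B) = 4 - B
a(f, r) = 0 (a(f, r) = (1 + f)*(0/f) = (1 + f)*0 = 0)
(-4 + (-10 + 12)/(n(0, 4) - 8))*a(1, 5*3) = (-4 + (-10 + 12)/((4 - 1*4) - 8))*0 = (-4 + 2/((4 - 4) - 8))*0 = (-4 + 2/(0 - 8))*0 = (-4 + 2/(-8))*0 = (-4 + 2*(-⅛))*0 = (-4 - ¼)*0 = -17/4*0 = 0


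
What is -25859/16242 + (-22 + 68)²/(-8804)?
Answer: -65507677/35748642 ≈ -1.8325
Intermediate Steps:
-25859/16242 + (-22 + 68)²/(-8804) = -25859*1/16242 + 46²*(-1/8804) = -25859/16242 + 2116*(-1/8804) = -25859/16242 - 529/2201 = -65507677/35748642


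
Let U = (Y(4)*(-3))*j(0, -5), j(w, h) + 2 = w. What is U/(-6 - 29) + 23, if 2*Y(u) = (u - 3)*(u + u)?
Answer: 781/35 ≈ 22.314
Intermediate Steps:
j(w, h) = -2 + w
Y(u) = u*(-3 + u) (Y(u) = ((u - 3)*(u + u))/2 = ((-3 + u)*(2*u))/2 = (2*u*(-3 + u))/2 = u*(-3 + u))
U = 24 (U = ((4*(-3 + 4))*(-3))*(-2 + 0) = ((4*1)*(-3))*(-2) = (4*(-3))*(-2) = -12*(-2) = 24)
U/(-6 - 29) + 23 = 24/(-6 - 29) + 23 = 24/(-35) + 23 = -1/35*24 + 23 = -24/35 + 23 = 781/35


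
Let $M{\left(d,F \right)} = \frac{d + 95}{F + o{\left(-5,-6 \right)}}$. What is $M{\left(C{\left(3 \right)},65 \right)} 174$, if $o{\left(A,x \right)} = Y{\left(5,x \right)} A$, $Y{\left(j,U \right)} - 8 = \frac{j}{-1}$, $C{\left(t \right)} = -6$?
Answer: $\frac{7743}{25} \approx 309.72$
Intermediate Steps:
$Y{\left(j,U \right)} = 8 - j$ ($Y{\left(j,U \right)} = 8 + \frac{j}{-1} = 8 + j \left(-1\right) = 8 - j$)
$o{\left(A,x \right)} = 3 A$ ($o{\left(A,x \right)} = \left(8 - 5\right) A = 3 A$)
$M{\left(d,F \right)} = \frac{95 + d}{-15 + F}$ ($M{\left(d,F \right)} = \frac{d + 95}{F + 3 \left(-5\right)} = \frac{95 + d}{F - 15} = \frac{95 + d}{-15 + F}$)
$M{\left(C{\left(3 \right)},65 \right)} 174 = \frac{95 - 6}{-15 + 65} \cdot 174 = \frac{1}{50} \cdot 89 \cdot 174 = \frac{89}{50} \cdot 174 = \frac{7743}{25}$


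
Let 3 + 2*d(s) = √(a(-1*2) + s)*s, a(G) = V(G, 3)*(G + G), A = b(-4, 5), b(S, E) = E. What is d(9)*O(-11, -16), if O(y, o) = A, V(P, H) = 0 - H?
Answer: -15/2 + 45*√21/2 ≈ 95.608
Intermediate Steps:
V(P, H) = -H
A = 5
O(y, o) = 5
a(G) = -6*G (a(G) = (-1*3)*(G + G) = -6*G)
d(s) = -3/2 + s*√(12 + s)/2 (d(s) = -3/2 + (√(-(-6)*2 + s)*s)/2 = -3/2 + (√(-6*(-2) + s)*s)/2 = -3/2 + (√(12 + s)*s)/2 = -3/2 + (s*√(12 + s))/2 = -3/2 + s*√(12 + s)/2)
d(9)*O(-11, -16) = (-3/2 + (½)*9*√(12 + 9))*5 = (-3/2 + (½)*9*√21)*5 = (-3/2 + 9*√21/2)*5 = -15/2 + 45*√21/2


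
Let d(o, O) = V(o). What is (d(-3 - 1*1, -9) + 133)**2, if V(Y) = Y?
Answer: 16641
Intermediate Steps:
d(o, O) = o
(d(-3 - 1*1, -9) + 133)**2 = ((-3 - 1*1) + 133)**2 = ((-3 - 1) + 133)**2 = (-4 + 133)**2 = 129**2 = 16641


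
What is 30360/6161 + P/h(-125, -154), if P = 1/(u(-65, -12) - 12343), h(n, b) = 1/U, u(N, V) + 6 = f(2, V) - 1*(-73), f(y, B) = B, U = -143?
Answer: 373944703/75706368 ≈ 4.9394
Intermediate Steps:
u(N, V) = 67 + V (u(N, V) = -6 + (V - 1*(-73)) = -6 + (V + 73) = -6 + (73 + V) = 67 + V)
h(n, b) = -1/143 (h(n, b) = 1/(-143) = -1/143)
P = -1/12288 (P = 1/((67 - 12) - 12343) = 1/(55 - 12343) = 1/(-12288) = -1/12288 ≈ -8.1380e-5)
30360/6161 + P/h(-125, -154) = 30360/6161 - 1/(12288*(-1/143)) = 30360*(1/6161) - 1/12288*(-143) = 30360/6161 + 143/12288 = 373944703/75706368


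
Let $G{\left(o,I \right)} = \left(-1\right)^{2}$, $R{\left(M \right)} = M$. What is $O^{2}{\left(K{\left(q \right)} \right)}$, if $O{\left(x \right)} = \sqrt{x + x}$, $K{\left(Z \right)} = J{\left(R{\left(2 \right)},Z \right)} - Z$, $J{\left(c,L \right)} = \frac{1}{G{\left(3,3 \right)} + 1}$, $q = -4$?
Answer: $9$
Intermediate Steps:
$G{\left(o,I \right)} = 1$
$J{\left(c,L \right)} = \frac{1}{2}$ ($J{\left(c,L \right)} = \frac{1}{1 + 1} = \frac{1}{2}$)
$K{\left(Z \right)} = \frac{1}{2} - Z$
$O{\left(x \right)} = \sqrt{2} \sqrt{x}$ ($O{\left(x \right)} = \sqrt{2 x} = \sqrt{2} \sqrt{x}$)
$O^{2}{\left(K{\left(q \right)} \right)} = \left(\sqrt{2} \sqrt{\frac{1}{2} - -4}\right)^{2} = \left(\sqrt{2} \sqrt{\frac{1}{2} + 4}\right)^{2} = \left(\sqrt{2} \sqrt{\frac{9}{2}}\right)^{2} = \left(\sqrt{2} \frac{3 \sqrt{2}}{2}\right)^{2} = 3^{2} = 9$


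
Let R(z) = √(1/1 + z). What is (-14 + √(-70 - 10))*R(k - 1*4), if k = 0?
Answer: -4*√15 - 14*I*√3 ≈ -15.492 - 24.249*I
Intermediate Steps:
R(z) = √(1 + z)
(-14 + √(-70 - 10))*R(k - 1*4) = (-14 + √(-70 - 10))*√(1 + (0 - 1*4)) = (-14 + √(-80))*√(1 + (0 - 4)) = (-14 + 4*I*√5)*√(1 - 4) = (-14 + 4*I*√5)*√(-3) = (-14 + 4*I*√5)*(I*√3) = I*√3*(-14 + 4*I*√5)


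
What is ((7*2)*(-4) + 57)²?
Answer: 1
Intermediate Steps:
((7*2)*(-4) + 57)² = (14*(-4) + 57)² = (-56 + 57)² = 1² = 1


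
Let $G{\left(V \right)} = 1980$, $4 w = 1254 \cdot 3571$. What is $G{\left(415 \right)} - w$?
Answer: $- \frac{2235057}{2} \approx -1.1175 \cdot 10^{6}$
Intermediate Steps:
$w = \frac{2239017}{2}$ ($w = \frac{1254 \cdot 3571}{4} = \frac{1}{4} \cdot 4478034 = \frac{2239017}{2} \approx 1.1195 \cdot 10^{6}$)
$G{\left(415 \right)} - w = 1980 - \frac{2239017}{2} = - \frac{2235057}{2}$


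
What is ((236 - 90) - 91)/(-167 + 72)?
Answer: -11/19 ≈ -0.57895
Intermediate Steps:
((236 - 90) - 91)/(-167 + 72) = (146 - 91)/(-95) = 55*(-1/95) = -11/19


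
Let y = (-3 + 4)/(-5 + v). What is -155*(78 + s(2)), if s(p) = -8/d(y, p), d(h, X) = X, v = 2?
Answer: -11470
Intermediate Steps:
y = -1/3 (y = (-3 + 4)/(-5 + 2) = 1/(-3) = 1*(-1/3) = -1/3 ≈ -0.33333)
s(p) = -8/p
-155*(78 + s(2)) = -155*(78 - 8/2) = -155*(78 - 8*1/2) = -155*(78 - 4) = -155*74 = -11470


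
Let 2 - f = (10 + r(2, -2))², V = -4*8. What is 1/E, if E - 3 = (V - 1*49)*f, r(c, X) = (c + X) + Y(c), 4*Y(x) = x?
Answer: 4/35085 ≈ 0.00011401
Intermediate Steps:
V = -32
Y(x) = x/4
r(c, X) = X + 5*c/4 (r(c, X) = (c + X) + c/4 = (X + c) + c/4 = X + 5*c/4)
f = -433/4 (f = 2 - (10 + (-2 + (5/4)*2))² = 2 - (10 + (-2 + 5/2))² = 2 - (10 + ½)² = 2 - (21/2)² = 2 - 1*441/4 = 2 - 441/4 = -433/4 ≈ -108.25)
E = 35085/4 (E = 3 + (-32 - 1*49)*(-433/4) = 3 + (-32 - 49)*(-433/4) = 3 - 81*(-433/4) = 3 + 35073/4 = 35085/4 ≈ 8771.3)
1/E = 1/(35085/4) = 4/35085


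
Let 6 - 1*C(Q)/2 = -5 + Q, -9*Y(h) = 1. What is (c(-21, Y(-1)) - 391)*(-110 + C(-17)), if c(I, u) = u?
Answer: 21120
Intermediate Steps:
Y(h) = -⅑ (Y(h) = -⅑*1 = -⅑)
C(Q) = 22 - 2*Q (C(Q) = 12 - 2*(-5 + Q) = 12 + (10 - 2*Q) = 22 - 2*Q)
(c(-21, Y(-1)) - 391)*(-110 + C(-17)) = (-⅑ - 391)*(-110 + (22 - 2*(-17))) = -3520*(-110 + (22 + 34))/9 = -3520*(-110 + 56)/9 = -3520/9*(-54) = 21120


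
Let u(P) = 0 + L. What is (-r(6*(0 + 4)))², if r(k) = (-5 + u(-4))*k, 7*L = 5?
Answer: 518400/49 ≈ 10580.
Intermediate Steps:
L = 5/7 (L = (⅐)*5 = 5/7 ≈ 0.71429)
u(P) = 5/7 (u(P) = 0 + 5/7 = 5/7)
r(k) = -30*k/7 (r(k) = (-5 + 5/7)*k = -30*k/7)
(-r(6*(0 + 4)))² = (-(-30)*6*(0 + 4)/7)² = (-(-30)*6*4/7)² = (-(-30)*24/7)² = (-1*(-720/7))² = (720/7)² = 518400/49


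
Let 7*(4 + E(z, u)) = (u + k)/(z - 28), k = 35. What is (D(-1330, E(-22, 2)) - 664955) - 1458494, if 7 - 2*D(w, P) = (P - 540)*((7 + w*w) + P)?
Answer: 117382352020181/245000 ≈ 4.7911e+8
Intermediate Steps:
E(z, u) = -4 + (35 + u)/(7*(-28 + z)) (E(z, u) = -4 + ((u + 35)/(z - 28))/7 = -4 + ((35 + u)/(-28 + z))/7 = -4 + (35 + u)/(7*(-28 + z)))
D(w, P) = 7/2 - (-540 + P)*(7 + P + w**2)/2 (D(w, P) = 7/2 - (P - 540)*((7 + w*w) + P)/2 = 7/2 - (-540 + P)*((7 + w**2) + P)/2 = 7/2 - (-540 + P)*(7 + P + w**2)/2)
(D(-1330, E(-22, 2)) - 664955) - 1458494 = ((3787/2 + 270*(-1330)**2 - (819 + 2 - 28*(-22))**2/(49*(-28 - 22)**2)/2 + 533*((819 + 2 - 28*(-22))/(7*(-28 - 22)))/2 - 1/2*(819 + 2 - 28*(-22))/(7*(-28 - 22))*(-1330)**2) - 664955) - 1458494 = ((3787/2 + 270*1768900 - (819 + 2 + 616)**2/122500/2 + 533*((1/7)*(819 + 2 + 616)/(-50))/2 - 1/2*(1/7)*(819 + 2 + 616)/(-50)*1768900) - 664955) - 1458494 = ((3787/2 + 477603000 - ((1/7)*(-1/50)*1437)**2/2 + 533*((1/7)*(-1/50)*1437)/2 - 1/2*(1/7)*(-1/50)*1437*1768900) - 664955) - 1458494 = ((3787/2 + 477603000 - (-1437/350)**2/2 + (533/2)*(-1437/350) - 1/2*(-1437/350)*1768900) - 664955) - 1458494 = ((3787/2 + 477603000 - 1/2*2064969/122500 - 765921/700 + 3631299) - 664955) - 1458494 = ((3787/2 + 477603000 - 2064969/245000 - 765921/700 + 3631299) - 664955) - 1458494 = (117902597025181/245000 - 664955) - 1458494 = 117739683050181/245000 - 1458494 = 117382352020181/245000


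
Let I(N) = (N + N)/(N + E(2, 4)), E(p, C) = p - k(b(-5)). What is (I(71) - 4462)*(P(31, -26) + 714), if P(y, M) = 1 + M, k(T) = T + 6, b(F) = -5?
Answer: -110626529/36 ≈ -3.0730e+6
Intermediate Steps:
k(T) = 6 + T
E(p, C) = -1 + p (E(p, C) = p - (6 - 5) = p - 1*1 = p - 1 = -1 + p)
I(N) = 2*N/(1 + N) (I(N) = (N + N)/(N + (-1 + 2)) = (2*N)/(N + 1) = (2*N)/(1 + N) = 2*N/(1 + N))
(I(71) - 4462)*(P(31, -26) + 714) = (2*71/(1 + 71) - 4462)*((1 - 26) + 714) = (2*71/72 - 4462)*(-25 + 714) = (2*71*(1/72) - 4462)*689 = (71/36 - 4462)*689 = -160561/36*689 = -110626529/36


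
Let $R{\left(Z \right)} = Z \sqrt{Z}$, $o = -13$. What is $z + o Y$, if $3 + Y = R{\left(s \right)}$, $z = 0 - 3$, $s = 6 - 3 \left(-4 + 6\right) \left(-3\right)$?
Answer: $36 - 624 \sqrt{6} \approx -1492.5$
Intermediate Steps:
$s = 24$ ($s = 6 - 3 \cdot 2 \left(-3\right) = 6 - -18 = 6 + 18 = 24$)
$R{\left(Z \right)} = Z^{\frac{3}{2}}$
$z = -3$
$Y = -3 + 48 \sqrt{6}$ ($Y = -3 + 24^{\frac{3}{2}} = -3 + 48 \sqrt{6} \approx 114.58$)
$z + o Y = -3 - 13 \left(-3 + 48 \sqrt{6}\right) = -3 + \left(39 - 624 \sqrt{6}\right) = 36 - 624 \sqrt{6}$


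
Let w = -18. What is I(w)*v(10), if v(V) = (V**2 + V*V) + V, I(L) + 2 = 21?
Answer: 3990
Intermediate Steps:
I(L) = 19 (I(L) = -2 + 21 = 19)
v(V) = V + 2*V**2 (v(V) = (V**2 + V**2) + V = 2*V**2 + V = V + 2*V**2)
I(w)*v(10) = 19*(10*(1 + 2*10)) = 19*(10*(1 + 20)) = 19*(10*21) = 19*210 = 3990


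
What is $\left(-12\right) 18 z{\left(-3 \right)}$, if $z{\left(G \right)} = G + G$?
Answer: $1296$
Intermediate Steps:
$z{\left(G \right)} = 2 G$
$\left(-12\right) 18 z{\left(-3 \right)} = \left(-12\right) 18 \cdot 2 \left(-3\right) = \left(-216\right) \left(-6\right) = 1296$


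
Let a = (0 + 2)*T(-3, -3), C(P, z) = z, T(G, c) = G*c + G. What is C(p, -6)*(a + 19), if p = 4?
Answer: -186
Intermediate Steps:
T(G, c) = G + G*c
a = 12 (a = (0 + 2)*(-3*(1 - 3)) = 2*(-3*(-2)) = 2*6 = 12)
C(p, -6)*(a + 19) = -6*(12 + 19) = -6*31 = -186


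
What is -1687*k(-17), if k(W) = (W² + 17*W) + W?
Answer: 28679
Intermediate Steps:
k(W) = W² + 18*W
-1687*k(-17) = -(-28679)*(18 - 17) = -(-28679) = -1687*(-17) = 28679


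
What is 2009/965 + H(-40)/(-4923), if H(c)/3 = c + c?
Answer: 3373969/1583565 ≈ 2.1306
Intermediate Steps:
H(c) = 6*c (H(c) = 3*(c + c) = 3*(2*c) = 6*c)
2009/965 + H(-40)/(-4923) = 2009/965 + (6*(-40))/(-4923) = 2009*(1/965) - 240*(-1/4923) = 2009/965 + 80/1641 = 3373969/1583565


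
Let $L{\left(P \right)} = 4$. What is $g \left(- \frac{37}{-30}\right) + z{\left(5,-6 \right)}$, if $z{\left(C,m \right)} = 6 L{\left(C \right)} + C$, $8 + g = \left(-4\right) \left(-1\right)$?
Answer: $\frac{361}{15} \approx 24.067$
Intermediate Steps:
$g = -4$ ($g = -8 - -4 = -8 + 4 = -4$)
$z{\left(C,m \right)} = 24 + C$ ($z{\left(C,m \right)} = 6 \cdot 4 + C = 24 + C$)
$g \left(- \frac{37}{-30}\right) + z{\left(5,-6 \right)} = - 4 \left(- \frac{37}{-30}\right) + \left(24 + 5\right) = - 4 \left(\left(-37\right) \left(- \frac{1}{30}\right)\right) + 29 = \left(-4\right) \frac{37}{30} + 29 = - \frac{74}{15} + 29 = \frac{361}{15}$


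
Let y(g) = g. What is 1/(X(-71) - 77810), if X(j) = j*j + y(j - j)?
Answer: -1/72769 ≈ -1.3742e-5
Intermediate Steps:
X(j) = j**2 (X(j) = j*j + (j - j) = j**2 + 0 = j**2)
1/(X(-71) - 77810) = 1/((-71)**2 - 77810) = 1/(5041 - 77810) = 1/(-72769) = -1/72769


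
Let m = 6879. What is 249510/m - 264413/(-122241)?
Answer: 10773082979/280298613 ≈ 38.434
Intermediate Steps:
249510/m - 264413/(-122241) = 249510/6879 - 264413/(-122241) = 249510*(1/6879) - 264413*(-1/122241) = 83170/2293 + 264413/122241 = 10773082979/280298613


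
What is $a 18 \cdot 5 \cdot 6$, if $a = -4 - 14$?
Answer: $-9720$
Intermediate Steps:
$a = -18$
$a 18 \cdot 5 \cdot 6 = \left(-18\right) 18 \cdot 5 \cdot 6 = \left(-324\right) 30 = -9720$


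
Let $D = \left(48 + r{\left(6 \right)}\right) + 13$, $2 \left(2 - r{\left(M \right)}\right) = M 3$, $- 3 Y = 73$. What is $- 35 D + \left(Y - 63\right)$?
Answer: $- \frac{5932}{3} \approx -1977.3$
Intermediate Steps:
$Y = - \frac{73}{3}$ ($Y = \left(- \frac{1}{3}\right) 73 = - \frac{73}{3} \approx -24.333$)
$r{\left(M \right)} = 2 - \frac{3 M}{2}$ ($r{\left(M \right)} = 2 - \frac{M 3}{2} = 2 - \frac{3 M}{2}$)
$D = 54$ ($D = \left(48 + \left(2 - 9\right)\right) + 13 = \left(48 - 7\right) + 13 = 41 + 13 = 54$)
$- 35 D + \left(Y - 63\right) = \left(-35\right) 54 - \frac{262}{3} = -1890 - \frac{262}{3} = - \frac{5932}{3}$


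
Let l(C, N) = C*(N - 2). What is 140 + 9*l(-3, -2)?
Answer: 248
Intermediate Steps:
l(C, N) = C*(-2 + N)
140 + 9*l(-3, -2) = 140 + 9*(-3*(-2 - 2)) = 140 + 9*(-3*(-4)) = 140 + 9*12 = 140 + 108 = 248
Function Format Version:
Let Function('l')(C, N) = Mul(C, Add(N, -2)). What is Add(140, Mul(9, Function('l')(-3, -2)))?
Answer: 248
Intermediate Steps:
Function('l')(C, N) = Mul(C, Add(-2, N))
Add(140, Mul(9, Function('l')(-3, -2))) = Add(140, Mul(9, Mul(-3, Add(-2, -2)))) = Add(140, Mul(9, Mul(-3, -4))) = Add(140, Mul(9, 12)) = Add(140, 108) = 248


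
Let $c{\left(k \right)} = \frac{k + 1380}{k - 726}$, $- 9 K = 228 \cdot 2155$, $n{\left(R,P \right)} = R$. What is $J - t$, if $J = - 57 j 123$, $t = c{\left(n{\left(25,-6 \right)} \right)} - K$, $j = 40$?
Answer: $- \frac{704570885}{2103} \approx -3.3503 \cdot 10^{5}$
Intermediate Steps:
$K = - \frac{163780}{3}$ ($K = - \frac{228 \cdot 2155}{9} = \left(- \frac{1}{9}\right) 491340 = - \frac{163780}{3} \approx -54593.0$)
$c{\left(k \right)} = \frac{1380 + k}{-726 + k}$
$t = \frac{114805565}{2103}$ ($t = \frac{1380 + 25}{-726 + 25} - - \frac{163780}{3} = \frac{1}{-701} \cdot 1405 + \frac{163780}{3} = \left(- \frac{1}{701}\right) 1405 + \frac{163780}{3} = - \frac{1405}{701} + \frac{163780}{3} = \frac{114805565}{2103} \approx 54591.0$)
$J = -280440$ ($J = \left(-57\right) 40 \cdot 123 = \left(-2280\right) 123 = -280440$)
$J - t = -280440 - \frac{114805565}{2103} = - \frac{704570885}{2103}$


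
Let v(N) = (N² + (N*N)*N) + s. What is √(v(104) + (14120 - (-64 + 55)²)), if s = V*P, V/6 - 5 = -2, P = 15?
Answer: √1149989 ≈ 1072.4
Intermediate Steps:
V = 18 (V = 30 + 6*(-2) = 30 - 12 = 18)
s = 270 (s = 18*15 = 270)
v(N) = 270 + N² + N³ (v(N) = (N² + (N*N)*N) + 270 = (N² + N²*N) + 270 = (N² + N³) + 270 = 270 + N² + N³)
√(v(104) + (14120 - (-64 + 55)²)) = √((270 + 104² + 104³) + (14120 - (-64 + 55)²)) = √((270 + 10816 + 1124864) + (14120 - 1*(-9)²)) = √(1135950 + (14120 - 1*81)) = √(1135950 + (14120 - 81)) = √(1135950 + 14039) = √1149989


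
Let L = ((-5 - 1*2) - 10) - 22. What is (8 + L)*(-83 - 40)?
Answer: 3813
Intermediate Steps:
L = -39 (L = ((-5 - 2) - 10) - 22 = (-7 - 10) - 22 = -17 - 22 = -39)
(8 + L)*(-83 - 40) = (8 - 39)*(-83 - 40) = -31*(-123) = 3813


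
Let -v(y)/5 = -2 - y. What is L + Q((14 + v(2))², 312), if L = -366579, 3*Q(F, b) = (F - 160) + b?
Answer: -366143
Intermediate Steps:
v(y) = 10 + 5*y (v(y) = -5*(-2 - y) = 10 + 5*y)
Q(F, b) = -160/3 + F/3 + b/3 (Q(F, b) = ((F - 160) + b)/3 = ((-160 + F) + b)/3 = (-160 + F + b)/3 = -160/3 + F/3 + b/3)
L + Q((14 + v(2))², 312) = -366579 + (-160/3 + (14 + (10 + 5*2))²/3 + (⅓)*312) = -366579 + (-160/3 + (14 + (10 + 10))²/3 + 104) = -366579 + (-160/3 + (14 + 20)²/3 + 104) = -366579 + (-160/3 + (⅓)*34² + 104) = -366579 + (-160/3 + (⅓)*1156 + 104) = -366579 + (-160/3 + 1156/3 + 104) = -366579 + 436 = -366143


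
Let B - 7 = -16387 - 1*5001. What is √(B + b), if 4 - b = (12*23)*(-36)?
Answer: I*√11441 ≈ 106.96*I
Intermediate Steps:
b = 9940 (b = 4 - 12*23*(-36) = 4 - 276*(-36) = 4 - 1*(-9936) = 4 + 9936 = 9940)
B = -21381 (B = 7 + (-16387 - 1*5001) = 7 + (-16387 - 5001) = 7 - 21388 = -21381)
√(B + b) = √(-21381 + 9940) = √(-11441) = I*√11441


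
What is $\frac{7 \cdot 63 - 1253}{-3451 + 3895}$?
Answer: $- \frac{203}{111} \approx -1.8288$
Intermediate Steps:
$\frac{7 \cdot 63 - 1253}{-3451 + 3895} = \frac{441 - 1253}{444} = \left(-812\right) \frac{1}{444} = - \frac{203}{111}$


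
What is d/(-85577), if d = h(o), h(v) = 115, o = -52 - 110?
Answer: -115/85577 ≈ -0.0013438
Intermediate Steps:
o = -162
d = 115
d/(-85577) = 115/(-85577) = 115*(-1/85577) = -115/85577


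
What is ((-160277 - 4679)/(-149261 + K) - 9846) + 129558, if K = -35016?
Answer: 22060333180/184277 ≈ 1.1971e+5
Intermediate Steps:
((-160277 - 4679)/(-149261 + K) - 9846) + 129558 = ((-160277 - 4679)/(-149261 - 35016) - 9846) + 129558 = (-164956/(-184277) - 9846) + 129558 = (-164956*(-1/184277) - 9846) + 129558 = (164956/184277 - 9846) + 129558 = -1814226386/184277 + 129558 = 22060333180/184277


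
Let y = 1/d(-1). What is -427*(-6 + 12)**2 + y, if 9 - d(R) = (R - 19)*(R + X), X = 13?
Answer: -3827627/249 ≈ -15372.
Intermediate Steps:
d(R) = 9 - (-19 + R)*(13 + R) (d(R) = 9 - (R - 19)*(R + 13) = 9 - (-19 + R)*(13 + R))
y = 1/249 (y = 1/(256 - 1*(-1)**2 + 6*(-1)) = 1/(256 - 1*1 - 6) = 1/(256 - 1 - 6) = 1/249 ≈ 0.0040161)
-427*(-6 + 12)**2 + y = -427*(-6 + 12)**2 + 1/249 = -427*6**2 + 1/249 = -427*36 + 1/249 = -15372 + 1/249 = -3827627/249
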